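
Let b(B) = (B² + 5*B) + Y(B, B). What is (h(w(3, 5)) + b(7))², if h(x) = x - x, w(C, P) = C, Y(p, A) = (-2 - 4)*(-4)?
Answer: 11664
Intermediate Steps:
Y(p, A) = 24 (Y(p, A) = -6*(-4) = 24)
h(x) = 0
b(B) = 24 + B² + 5*B (b(B) = (B² + 5*B) + 24 = 24 + B² + 5*B)
(h(w(3, 5)) + b(7))² = (0 + (24 + 7² + 5*7))² = (0 + (24 + 49 + 35))² = (0 + 108)² = 108² = 11664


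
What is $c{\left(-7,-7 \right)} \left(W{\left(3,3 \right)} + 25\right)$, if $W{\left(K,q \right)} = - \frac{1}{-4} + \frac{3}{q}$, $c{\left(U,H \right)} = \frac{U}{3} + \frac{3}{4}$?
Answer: $- \frac{665}{16} \approx -41.563$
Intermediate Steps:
$c{\left(U,H \right)} = \frac{3}{4} + \frac{U}{3}$ ($c{\left(U,H \right)} = U \frac{1}{3} + 3 \cdot \frac{1}{4} = \frac{U}{3} + \frac{3}{4} = \frac{3}{4} + \frac{U}{3}$)
$W{\left(K,q \right)} = \frac{1}{4} + \frac{3}{q}$ ($W{\left(K,q \right)} = \left(-1\right) \left(- \frac{1}{4}\right) + \frac{3}{q} = \frac{1}{4} + \frac{3}{q}$)
$c{\left(-7,-7 \right)} \left(W{\left(3,3 \right)} + 25\right) = \left(\frac{3}{4} + \frac{1}{3} \left(-7\right)\right) \left(\frac{12 + 3}{4 \cdot 3} + 25\right) = \left(\frac{3}{4} - \frac{7}{3}\right) \left(\frac{1}{4} \cdot \frac{1}{3} \cdot 15 + 25\right) = - \frac{19 \left(\frac{5}{4} + 25\right)}{12} = \left(- \frac{19}{12}\right) \frac{105}{4} = - \frac{665}{16}$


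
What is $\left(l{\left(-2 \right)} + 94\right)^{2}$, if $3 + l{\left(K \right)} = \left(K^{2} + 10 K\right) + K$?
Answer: $5329$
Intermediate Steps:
$l{\left(K \right)} = -3 + K^{2} + 11 K$ ($l{\left(K \right)} = -3 + \left(\left(K^{2} + 10 K\right) + K\right) = -3 + \left(K^{2} + 11 K\right) = -3 + K^{2} + 11 K$)
$\left(l{\left(-2 \right)} + 94\right)^{2} = \left(\left(-3 + \left(-2\right)^{2} + 11 \left(-2\right)\right) + 94\right)^{2} = \left(\left(-3 + 4 - 22\right) + 94\right)^{2} = \left(-21 + 94\right)^{2} = 73^{2} = 5329$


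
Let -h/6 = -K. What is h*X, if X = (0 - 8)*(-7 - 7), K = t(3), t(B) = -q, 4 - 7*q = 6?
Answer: 192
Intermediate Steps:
q = -2/7 (q = 4/7 - ⅐*6 = 4/7 - 6/7 = -2/7 ≈ -0.28571)
t(B) = 2/7 (t(B) = -1*(-2/7) = 2/7)
K = 2/7 ≈ 0.28571
X = 112 (X = -8*(-14) = 112)
h = 12/7 (h = -(-6)*2/7 = -6*(-2/7) = 12/7 ≈ 1.7143)
h*X = (12/7)*112 = 192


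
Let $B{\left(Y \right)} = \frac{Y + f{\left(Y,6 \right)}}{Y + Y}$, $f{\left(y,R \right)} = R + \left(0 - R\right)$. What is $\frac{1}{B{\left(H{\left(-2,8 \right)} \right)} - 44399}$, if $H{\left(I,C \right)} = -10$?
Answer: $- \frac{2}{88797} \approx -2.2523 \cdot 10^{-5}$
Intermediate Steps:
$f{\left(y,R \right)} = 0$ ($f{\left(y,R \right)} = R - R = 0$)
$B{\left(Y \right)} = \frac{1}{2}$ ($B{\left(Y \right)} = \frac{Y + 0}{Y + Y} = \frac{Y}{2 Y} = Y \frac{1}{2 Y} = \frac{1}{2}$)
$\frac{1}{B{\left(H{\left(-2,8 \right)} \right)} - 44399} = \frac{1}{\frac{1}{2} - 44399} = \frac{1}{- \frac{88797}{2}} = - \frac{2}{88797}$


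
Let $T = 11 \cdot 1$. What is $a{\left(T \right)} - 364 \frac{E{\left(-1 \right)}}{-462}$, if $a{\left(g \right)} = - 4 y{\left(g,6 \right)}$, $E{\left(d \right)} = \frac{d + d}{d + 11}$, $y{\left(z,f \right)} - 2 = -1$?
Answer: $- \frac{686}{165} \approx -4.1576$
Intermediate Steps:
$T = 11$
$y{\left(z,f \right)} = 1$ ($y{\left(z,f \right)} = 2 - 1 = 1$)
$E{\left(d \right)} = \frac{2 d}{11 + d}$
$a{\left(g \right)} = -4$ ($a{\left(g \right)} = \left(-4\right) 1 = -4$)
$a{\left(T \right)} - 364 \frac{E{\left(-1 \right)}}{-462} = -4 - 364 \frac{2 \left(-1\right) \frac{1}{11 - 1}}{-462} = -4 - 364 \cdot 2 \left(-1\right) \frac{1}{10} \left(- \frac{1}{462}\right) = -4 - 364 \left(\left(- \frac{1}{5}\right) \left(- \frac{1}{462}\right)\right) = -4 - \frac{26}{165} = - \frac{686}{165}$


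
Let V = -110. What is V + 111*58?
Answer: 6328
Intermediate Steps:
V + 111*58 = -110 + 111*58 = -110 + 6438 = 6328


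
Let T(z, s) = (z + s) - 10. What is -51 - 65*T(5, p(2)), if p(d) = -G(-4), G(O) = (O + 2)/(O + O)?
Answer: 1161/4 ≈ 290.25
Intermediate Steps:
G(O) = (2 + O)/(2*O) (G(O) = (2 + O)/((2*O)) = (2 + O)*(1/(2*O)) = (2 + O)/(2*O))
p(d) = -¼ (p(d) = -(2 - 4)/(2*(-4)) = -(-1)*(-2)/(2*4) = -1*¼ = -¼)
T(z, s) = -10 + s + z (T(z, s) = (s + z) - 10 = -10 + s + z)
-51 - 65*T(5, p(2)) = -51 - 65*(-10 - ¼ + 5) = -51 - 65*(-21/4) = -51 + 1365/4 = 1161/4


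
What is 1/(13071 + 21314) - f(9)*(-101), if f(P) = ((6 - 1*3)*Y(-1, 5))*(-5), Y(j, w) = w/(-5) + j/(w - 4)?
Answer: 104186551/34385 ≈ 3030.0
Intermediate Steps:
Y(j, w) = -w/5 + j/(-4 + w) (Y(j, w) = w*(-1/5) + j/(-4 + w) = -w/5 + j/(-4 + w))
f(P) = 30 (f(P) = ((6 - 1*3)*((-1*5**2 + 4*5 + 5*(-1))/(5*(-4 + 5))))*(-5) = ((6 - 3)*((1/5)*(-1*25 + 20 - 5)/1))*(-5) = (3*((1/5)*1*(-25 + 20 - 5)))*(-5) = (3*((1/5)*1*(-10)))*(-5) = (3*(-2))*(-5) = -6*(-5) = 30)
1/(13071 + 21314) - f(9)*(-101) = 1/(13071 + 21314) - 30*(-101) = 1/34385 - 1*(-3030) = 1/34385 + 3030 = 104186551/34385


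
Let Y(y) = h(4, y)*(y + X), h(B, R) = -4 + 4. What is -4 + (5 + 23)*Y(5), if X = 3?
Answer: -4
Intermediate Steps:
h(B, R) = 0
Y(y) = 0 (Y(y) = 0*(y + 3) = 0*(3 + y) = 0)
-4 + (5 + 23)*Y(5) = -4 + (5 + 23)*0 = -4 + 28*0 = -4 + 0 = -4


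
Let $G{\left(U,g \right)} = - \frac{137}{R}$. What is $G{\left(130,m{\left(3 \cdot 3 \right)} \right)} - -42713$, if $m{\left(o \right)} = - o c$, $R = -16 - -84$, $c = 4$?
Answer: $\frac{2904347}{68} \approx 42711.0$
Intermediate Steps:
$R = 68$ ($R = -16 + 84 = 68$)
$m{\left(o \right)} = - 4 o$ ($m{\left(o \right)} = - o 4 = - 4 o$)
$G{\left(U,g \right)} = - \frac{137}{68}$
$G{\left(130,m{\left(3 \cdot 3 \right)} \right)} - -42713 = - \frac{137}{68} - -42713 = - \frac{137}{68} + 42713 = \frac{2904347}{68}$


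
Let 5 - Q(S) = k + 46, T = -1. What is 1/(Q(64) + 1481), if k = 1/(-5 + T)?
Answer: 6/8641 ≈ 0.00069436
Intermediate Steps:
k = -⅙ (k = 1/(-5 - 1) = 1/(-6) = -⅙ ≈ -0.16667)
Q(S) = -245/6 (Q(S) = 5 - (-⅙ + 46) = 5 - 1*275/6 = 5 - 275/6 = -245/6)
1/(Q(64) + 1481) = 1/(-245/6 + 1481) = 1/(8641/6) = 6/8641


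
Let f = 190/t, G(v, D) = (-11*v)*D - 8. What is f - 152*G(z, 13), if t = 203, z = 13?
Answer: 57608342/203 ≈ 2.8379e+5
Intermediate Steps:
G(v, D) = -8 - 11*D*v (G(v, D) = -11*D*v - 8 = -8 - 11*D*v)
f = 190/203 ≈ 0.93596
f - 152*G(z, 13) = 190/203 - 152*(-8 - 11*13*13) = 190/203 - 152*(-8 - 1859) = 190/203 - 152*(-1867) = 190/203 + 283784 = 57608342/203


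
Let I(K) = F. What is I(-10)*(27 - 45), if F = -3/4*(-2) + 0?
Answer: -27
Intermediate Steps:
F = 3/2 (F = -3*¼*(-2) + 0 = -¾*(-2) + 0 = 3/2 + 0 = 3/2 ≈ 1.5000)
I(K) = 3/2
I(-10)*(27 - 45) = 3*(27 - 45)/2 = (3/2)*(-18) = -27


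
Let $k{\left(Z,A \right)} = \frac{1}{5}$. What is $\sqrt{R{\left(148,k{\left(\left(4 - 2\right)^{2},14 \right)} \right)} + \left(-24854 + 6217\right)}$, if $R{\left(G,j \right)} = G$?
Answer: $i \sqrt{18489} \approx 135.97 i$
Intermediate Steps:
$k{\left(Z,A \right)} = \frac{1}{5}$
$\sqrt{R{\left(148,k{\left(\left(4 - 2\right)^{2},14 \right)} \right)} + \left(-24854 + 6217\right)} = \sqrt{148 + \left(-24854 + 6217\right)} = \sqrt{148 - 18637} = \sqrt{-18489} = i \sqrt{18489}$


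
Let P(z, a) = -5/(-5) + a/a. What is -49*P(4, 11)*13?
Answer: -1274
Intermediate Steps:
P(z, a) = 2 (P(z, a) = -5*(-⅕) + 1 = 1 + 1 = 2)
-49*P(4, 11)*13 = -49*2*13 = -98*13 = -1274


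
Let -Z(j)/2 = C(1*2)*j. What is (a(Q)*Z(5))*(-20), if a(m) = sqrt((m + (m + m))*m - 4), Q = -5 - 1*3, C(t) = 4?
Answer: 1600*sqrt(47) ≈ 10969.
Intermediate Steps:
Q = -8 (Q = -5 - 3 = -8)
a(m) = sqrt(-4 + 3*m**2) (a(m) = sqrt((m + 2*m)*m - 4) = sqrt((3*m)*m - 4) = sqrt(3*m**2 - 4) = sqrt(-4 + 3*m**2))
Z(j) = -8*j
(a(Q)*Z(5))*(-20) = (sqrt(-4 + 3*(-8)**2)*(-8*5))*(-20) = (sqrt(-4 + 3*64)*(-40))*(-20) = (sqrt(-4 + 192)*(-40))*(-20) = (sqrt(188)*(-40))*(-20) = ((2*sqrt(47))*(-40))*(-20) = -80*sqrt(47)*(-20) = 1600*sqrt(47)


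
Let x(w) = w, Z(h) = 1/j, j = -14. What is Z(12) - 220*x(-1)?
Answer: 3079/14 ≈ 219.93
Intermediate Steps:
Z(h) = -1/14 (Z(h) = 1/(-14) = -1/14)
Z(12) - 220*x(-1) = -1/14 - 220*(-1) = -1/14 + 220 = 3079/14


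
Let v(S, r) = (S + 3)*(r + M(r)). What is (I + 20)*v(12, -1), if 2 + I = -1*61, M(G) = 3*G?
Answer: 2580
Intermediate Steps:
I = -63 (I = -2 - 1*61 = -2 - 61 = -63)
v(S, r) = 4*r*(3 + S) (v(S, r) = (S + 3)*(r + 3*r) = (3 + S)*(4*r) = 4*r*(3 + S))
(I + 20)*v(12, -1) = (-63 + 20)*(4*(-1)*(3 + 12)) = -172*(-1)*15 = -43*(-60) = 2580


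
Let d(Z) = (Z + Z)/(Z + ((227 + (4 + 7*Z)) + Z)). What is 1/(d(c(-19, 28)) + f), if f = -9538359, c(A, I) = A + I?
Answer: -52/495994665 ≈ -1.0484e-7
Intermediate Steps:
d(Z) = 2*Z/(231 + 9*Z) (d(Z) = (2*Z)/(Z + ((231 + 7*Z) + Z)) = (2*Z)/(Z + (231 + 8*Z)) = (2*Z)/(231 + 9*Z) = 2*Z/(231 + 9*Z))
1/(d(c(-19, 28)) + f) = 1/(2*(-19 + 28)/(3*(77 + 3*(-19 + 28))) - 9538359) = 1/((⅔)*9/(77 + 3*9) - 9538359) = 1/((⅔)*9/(77 + 27) - 9538359) = 1/((⅔)*9/104 - 9538359) = 1/((⅔)*9*(1/104) - 9538359) = 1/(3/52 - 9538359) = 1/(-495994665/52) = -52/495994665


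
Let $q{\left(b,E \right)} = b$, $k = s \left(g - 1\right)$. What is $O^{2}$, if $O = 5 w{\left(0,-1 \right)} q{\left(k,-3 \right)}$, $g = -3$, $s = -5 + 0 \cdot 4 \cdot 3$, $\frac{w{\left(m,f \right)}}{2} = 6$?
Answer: $1440000$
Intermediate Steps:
$w{\left(m,f \right)} = 12$ ($w{\left(m,f \right)} = 2 \cdot 6 = 12$)
$s = -5$ ($s = -5 + 0 \cdot 3 = -5 + 0 = -5$)
$k = 20$ ($k = - 5 \left(-3 - 1\right) = \left(-5\right) \left(-4\right) = 20$)
$O = 1200$ ($O = 5 \cdot 12 \cdot 20 = 60 \cdot 20 = 1200$)
$O^{2} = 1200^{2} = 1440000$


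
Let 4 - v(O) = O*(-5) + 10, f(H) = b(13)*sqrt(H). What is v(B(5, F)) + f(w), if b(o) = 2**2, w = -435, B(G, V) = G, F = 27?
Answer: 19 + 4*I*sqrt(435) ≈ 19.0 + 83.427*I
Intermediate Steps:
b(o) = 4
f(H) = 4*sqrt(H)
v(O) = -6 + 5*O (v(O) = 4 - (O*(-5) + 10) = 4 - (-5*O + 10) = 4 - (10 - 5*O) = 4 + (-10 + 5*O) = -6 + 5*O)
v(B(5, F)) + f(w) = (-6 + 5*5) + 4*sqrt(-435) = (-6 + 25) + 4*(I*sqrt(435)) = 19 + 4*I*sqrt(435)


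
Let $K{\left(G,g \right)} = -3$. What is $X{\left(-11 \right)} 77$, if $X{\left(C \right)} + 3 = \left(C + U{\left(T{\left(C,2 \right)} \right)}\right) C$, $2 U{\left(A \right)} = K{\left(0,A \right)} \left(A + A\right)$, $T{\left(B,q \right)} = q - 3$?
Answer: $6545$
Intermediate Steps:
$T{\left(B,q \right)} = -3 + q$
$U{\left(A \right)} = - 3 A$ ($U{\left(A \right)} = \frac{\left(-3\right) \left(A + A\right)}{2} = \frac{\left(-3\right) 2 A}{2} = \frac{\left(-6\right) A}{2} = - 3 A$)
$X{\left(C \right)} = -3 + C \left(3 + C\right)$ ($X{\left(C \right)} = -3 + \left(C - 3 \left(-3 + 2\right)\right) C = -3 + \left(C - -3\right) C = -3 + \left(C + 3\right) C = -3 + \left(3 + C\right) C = -3 + C \left(3 + C\right)$)
$X{\left(-11 \right)} 77 = \left(-3 + \left(-11\right)^{2} + 3 \left(-11\right)\right) 77 = \left(-3 + 121 - 33\right) 77 = 85 \cdot 77 = 6545$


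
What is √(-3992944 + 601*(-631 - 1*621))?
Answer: 2*I*√1186349 ≈ 2178.4*I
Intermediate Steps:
√(-3992944 + 601*(-631 - 1*621)) = √(-3992944 + 601*(-631 - 621)) = √(-3992944 + 601*(-1252)) = √(-3992944 - 752452) = √(-4745396) = 2*I*√1186349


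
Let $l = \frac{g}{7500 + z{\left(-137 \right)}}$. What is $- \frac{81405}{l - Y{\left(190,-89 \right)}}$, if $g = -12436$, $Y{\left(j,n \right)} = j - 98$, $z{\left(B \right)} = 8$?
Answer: $\frac{152797185}{175793} \approx 869.19$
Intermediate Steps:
$Y{\left(j,n \right)} = -98 + j$
$l = - \frac{3109}{1877}$ ($l = - \frac{12436}{7500 + 8} = - \frac{12436}{7508} = \left(-12436\right) \frac{1}{7508} = - \frac{3109}{1877} \approx -1.6564$)
$- \frac{81405}{l - Y{\left(190,-89 \right)}} = - \frac{81405}{- \frac{3109}{1877} - \left(-98 + 190\right)} = - \frac{81405}{- \frac{3109}{1877} - 92} = - \frac{81405}{- \frac{175793}{1877}} = \left(-81405\right) \left(- \frac{1877}{175793}\right) = \frac{152797185}{175793}$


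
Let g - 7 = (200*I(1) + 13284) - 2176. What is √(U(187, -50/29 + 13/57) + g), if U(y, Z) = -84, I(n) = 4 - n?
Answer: √11631 ≈ 107.85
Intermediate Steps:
g = 11715 (g = 7 + ((200*(4 - 1*1) + 13284) - 2176) = 7 + ((200*(4 - 1) + 13284) - 2176) = 7 + ((200*3 + 13284) - 2176) = 7 + ((600 + 13284) - 2176) = 7 + (13884 - 2176) = 7 + 11708 = 11715)
√(U(187, -50/29 + 13/57) + g) = √(-84 + 11715) = √11631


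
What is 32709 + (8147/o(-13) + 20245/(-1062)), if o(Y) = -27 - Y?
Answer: 119345467/3717 ≈ 32108.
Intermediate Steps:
32709 + (8147/o(-13) + 20245/(-1062)) = 32709 + (8147/(-27 - 1*(-13)) + 20245/(-1062)) = 32709 + (8147/(-27 + 13) + 20245*(-1/1062)) = 32709 + (8147/(-14) - 20245/1062) = 32709 + (8147*(-1/14) - 20245/1062) = 32709 + (-8147/14 - 20245/1062) = 32709 - 2233886/3717 = 119345467/3717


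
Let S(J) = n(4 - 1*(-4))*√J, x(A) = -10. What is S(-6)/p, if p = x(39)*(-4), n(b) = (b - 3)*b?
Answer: I*√6 ≈ 2.4495*I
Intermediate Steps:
n(b) = b*(-3 + b) (n(b) = (-3 + b)*b = b*(-3 + b))
S(J) = 40*√J (S(J) = ((4 - 1*(-4))*(-3 + (4 - 1*(-4))))*√J = ((4 + 4)*(-3 + (4 + 4)))*√J = (8*(-3 + 8))*√J = (8*5)*√J = 40*√J)
p = 40 (p = -10*(-4) = 40)
S(-6)/p = (40*√(-6))/40 = (40*(I*√6))*(1/40) = (40*I*√6)*(1/40) = I*√6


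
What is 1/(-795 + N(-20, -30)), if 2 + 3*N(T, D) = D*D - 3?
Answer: -3/1490 ≈ -0.0020134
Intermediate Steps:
N(T, D) = -5/3 + D²/3 (N(T, D) = -⅔ + (D*D - 3)/3 = -⅔ + (D² - 3)/3 = -⅔ + (-3 + D²)/3 = -⅔ + (-1 + D²/3) = -5/3 + D²/3)
1/(-795 + N(-20, -30)) = 1/(-795 + (-5/3 + (⅓)*(-30)²)) = 1/(-795 + (-5/3 + (⅓)*900)) = 1/(-795 + (-5/3 + 300)) = 1/(-795 + 895/3) = 1/(-1490/3) = -3/1490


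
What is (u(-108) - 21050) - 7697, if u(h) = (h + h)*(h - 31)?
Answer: 1277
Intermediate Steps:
u(h) = 2*h*(-31 + h) (u(h) = (2*h)*(-31 + h) = 2*h*(-31 + h))
(u(-108) - 21050) - 7697 = (2*(-108)*(-31 - 108) - 21050) - 7697 = (2*(-108)*(-139) - 21050) - 7697 = (30024 - 21050) - 7697 = 8974 - 7697 = 1277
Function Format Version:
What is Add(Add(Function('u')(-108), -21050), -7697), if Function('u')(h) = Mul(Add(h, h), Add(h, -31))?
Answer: 1277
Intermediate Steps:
Function('u')(h) = Mul(2, h, Add(-31, h)) (Function('u')(h) = Mul(Mul(2, h), Add(-31, h)) = Mul(2, h, Add(-31, h)))
Add(Add(Function('u')(-108), -21050), -7697) = Add(Add(Mul(2, -108, Add(-31, -108)), -21050), -7697) = Add(Add(Mul(2, -108, -139), -21050), -7697) = Add(Add(30024, -21050), -7697) = Add(8974, -7697) = 1277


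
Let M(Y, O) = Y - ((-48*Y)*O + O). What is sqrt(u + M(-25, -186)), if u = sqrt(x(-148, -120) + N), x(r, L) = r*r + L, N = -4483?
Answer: sqrt(223361 + sqrt(17301)) ≈ 472.75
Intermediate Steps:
x(r, L) = L + r**2 (x(r, L) = r**2 + L = L + r**2)
M(Y, O) = Y - O + 48*O*Y (M(Y, O) = Y - (-48*O*Y + O) = Y - (O - 48*O*Y) = Y + (-O + 48*O*Y) = Y - O + 48*O*Y)
u = sqrt(17301) (u = sqrt((-120 + (-148)**2) - 4483) = sqrt((-120 + 21904) - 4483) = sqrt(21784 - 4483) = sqrt(17301) ≈ 131.53)
sqrt(u + M(-25, -186)) = sqrt(sqrt(17301) + (-25 - 1*(-186) + 48*(-186)*(-25))) = sqrt(sqrt(17301) + (-25 + 186 + 223200)) = sqrt(sqrt(17301) + 223361) = sqrt(223361 + sqrt(17301))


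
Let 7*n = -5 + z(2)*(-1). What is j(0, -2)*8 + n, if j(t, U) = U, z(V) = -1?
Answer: -116/7 ≈ -16.571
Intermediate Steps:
n = -4/7 (n = (-5 - 1*(-1))/7 = (-5 + 1)/7 = (1/7)*(-4) = -4/7 ≈ -0.57143)
j(0, -2)*8 + n = -2*8 - 4/7 = -16 - 4/7 = -116/7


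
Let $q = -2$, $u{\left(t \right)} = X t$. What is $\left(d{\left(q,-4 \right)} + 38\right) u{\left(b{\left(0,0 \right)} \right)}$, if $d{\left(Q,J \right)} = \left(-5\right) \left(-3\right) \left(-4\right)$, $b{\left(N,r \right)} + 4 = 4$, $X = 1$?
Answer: $0$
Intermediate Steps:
$b{\left(N,r \right)} = 0$ ($b{\left(N,r \right)} = -4 + 4 = 0$)
$u{\left(t \right)} = t$ ($u{\left(t \right)} = 1 t = t$)
$d{\left(Q,J \right)} = -60$ ($d{\left(Q,J \right)} = 15 \left(-4\right) = -60$)
$\left(d{\left(q,-4 \right)} + 38\right) u{\left(b{\left(0,0 \right)} \right)} = \left(-60 + 38\right) 0 = \left(-22\right) 0 = 0$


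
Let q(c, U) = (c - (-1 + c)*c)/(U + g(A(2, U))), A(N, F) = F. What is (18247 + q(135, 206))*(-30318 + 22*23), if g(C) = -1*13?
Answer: -104452781392/193 ≈ -5.4121e+8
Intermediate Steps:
g(C) = -13
q(c, U) = (c - c*(-1 + c))/(-13 + U) (q(c, U) = (c - (-1 + c)*c)/(U - 13) = (c - c*(-1 + c))/(-13 + U))
(18247 + q(135, 206))*(-30318 + 22*23) = (18247 + 135*(2 - 1*135)/(-13 + 206))*(-30318 + 22*23) = (18247 + 135*(2 - 135)/193)*(-30318 + 506) = (18247 + 135*(1/193)*(-133))*(-29812) = (18247 - 17955/193)*(-29812) = (3503716/193)*(-29812) = -104452781392/193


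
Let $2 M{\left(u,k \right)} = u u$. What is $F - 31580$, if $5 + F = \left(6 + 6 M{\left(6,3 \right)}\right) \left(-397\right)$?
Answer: $-76843$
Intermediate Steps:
$M{\left(u,k \right)} = \frac{u^{2}}{2}$ ($M{\left(u,k \right)} = \frac{u u}{2} = \frac{u^{2}}{2}$)
$F = -45263$ ($F = -5 + \left(6 + 6 \frac{6^{2}}{2}\right) \left(-397\right) = -5 + \left(6 + 6 \cdot \frac{1}{2} \cdot 36\right) \left(-397\right) = -5 + \left(6 + 6 \cdot 18\right) \left(-397\right) = -5 + \left(6 + 108\right) \left(-397\right) = -5 + 114 \left(-397\right) = -5 - 45258 = -45263$)
$F - 31580 = -45263 - 31580 = -76843$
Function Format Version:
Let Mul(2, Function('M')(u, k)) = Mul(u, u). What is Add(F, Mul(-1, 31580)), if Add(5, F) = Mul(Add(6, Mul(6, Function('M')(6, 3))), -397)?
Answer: -76843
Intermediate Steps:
Function('M')(u, k) = Mul(Rational(1, 2), Pow(u, 2)) (Function('M')(u, k) = Mul(Rational(1, 2), Mul(u, u)) = Mul(Rational(1, 2), Pow(u, 2)))
F = -45263 (F = Add(-5, Mul(Add(6, Mul(6, Mul(Rational(1, 2), Pow(6, 2)))), -397)) = Add(-5, Mul(Add(6, Mul(6, Mul(Rational(1, 2), 36))), -397)) = Add(-5, Mul(Add(6, Mul(6, 18)), -397)) = Add(-5, Mul(Add(6, 108), -397)) = Add(-5, Mul(114, -397)) = Add(-5, -45258) = -45263)
Add(F, Mul(-1, 31580)) = Add(-45263, Mul(-1, 31580)) = Add(-45263, -31580) = -76843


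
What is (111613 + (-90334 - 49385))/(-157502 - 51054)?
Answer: 14053/104278 ≈ 0.13476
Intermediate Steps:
(111613 + (-90334 - 49385))/(-157502 - 51054) = (111613 - 139719)/(-208556) = -28106*(-1/208556) = 14053/104278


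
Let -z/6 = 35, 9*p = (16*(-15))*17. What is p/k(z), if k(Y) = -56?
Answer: 170/21 ≈ 8.0952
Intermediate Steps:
p = -1360/3 (p = ((16*(-15))*17)/9 = (-240*17)/9 = (⅑)*(-4080) = -1360/3 ≈ -453.33)
z = -210 (z = -6*35 = -210)
p/k(z) = -1360/3/(-56) = -1360/3*(-1/56) = 170/21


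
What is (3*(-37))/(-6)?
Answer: 37/2 ≈ 18.500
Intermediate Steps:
(3*(-37))/(-6) = -111*(-⅙) = 37/2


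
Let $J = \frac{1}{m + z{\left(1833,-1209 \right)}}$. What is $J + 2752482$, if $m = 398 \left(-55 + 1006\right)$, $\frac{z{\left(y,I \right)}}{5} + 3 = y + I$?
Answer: $\frac{1050355388647}{381603} \approx 2.7525 \cdot 10^{6}$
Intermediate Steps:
$z{\left(y,I \right)} = -15 + 5 I + 5 y$ ($z{\left(y,I \right)} = -15 + 5 \left(y + I\right) = -15 + 5 \left(I + y\right) = -15 + \left(5 I + 5 y\right) = -15 + 5 I + 5 y$)
$m = 378498$ ($m = 398 \cdot 951 = 378498$)
$J = \frac{1}{381603}$ ($J = \frac{1}{378498 + \left(-15 + 5 \left(-1209\right) + 5 \cdot 1833\right)} = \frac{1}{378498 - -3105} = \frac{1}{378498 + 3105} = \frac{1}{381603} \approx 2.6205 \cdot 10^{-6}$)
$J + 2752482 = \frac{1}{381603} + 2752482 = \frac{1050355388647}{381603}$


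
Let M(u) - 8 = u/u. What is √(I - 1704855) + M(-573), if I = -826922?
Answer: 9 + I*√2531777 ≈ 9.0 + 1591.2*I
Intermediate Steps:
M(u) = 9 (M(u) = 8 + u/u = 8 + 1 = 9)
√(I - 1704855) + M(-573) = √(-826922 - 1704855) + 9 = √(-2531777) + 9 = I*√2531777 + 9 = 9 + I*√2531777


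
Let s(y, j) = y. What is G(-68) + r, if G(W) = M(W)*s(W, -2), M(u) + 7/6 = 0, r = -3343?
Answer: -9791/3 ≈ -3263.7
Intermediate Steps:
M(u) = -7/6 (M(u) = -7/6 + 0 = -7/6)
G(W) = -7*W/6
G(-68) + r = -7/6*(-68) - 3343 = 238/3 - 3343 = -9791/3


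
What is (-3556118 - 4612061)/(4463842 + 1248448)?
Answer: -8168179/5712290 ≈ -1.4299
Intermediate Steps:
(-3556118 - 4612061)/(4463842 + 1248448) = -8168179/5712290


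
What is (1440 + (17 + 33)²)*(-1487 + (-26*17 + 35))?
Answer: -7462360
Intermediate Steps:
(1440 + (17 + 33)²)*(-1487 + (-26*17 + 35)) = (1440 + 50²)*(-1487 + (-442 + 35)) = (1440 + 2500)*(-1487 - 407) = 3940*(-1894) = -7462360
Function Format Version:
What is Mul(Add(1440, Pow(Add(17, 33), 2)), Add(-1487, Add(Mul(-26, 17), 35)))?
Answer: -7462360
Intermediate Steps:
Mul(Add(1440, Pow(Add(17, 33), 2)), Add(-1487, Add(Mul(-26, 17), 35))) = Mul(Add(1440, Pow(50, 2)), Add(-1487, Add(-442, 35))) = Mul(Add(1440, 2500), Add(-1487, -407)) = Mul(3940, -1894) = -7462360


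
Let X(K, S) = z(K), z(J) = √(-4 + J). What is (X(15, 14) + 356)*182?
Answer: 64792 + 182*√11 ≈ 65396.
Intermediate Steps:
X(K, S) = √(-4 + K)
(X(15, 14) + 356)*182 = (√(-4 + 15) + 356)*182 = (√11 + 356)*182 = (356 + √11)*182 = 64792 + 182*√11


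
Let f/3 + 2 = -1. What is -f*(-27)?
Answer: -243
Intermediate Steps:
f = -9 (f = -6 + 3*(-1) = -6 - 3 = -9)
-f*(-27) = -1*(-9)*(-27) = 9*(-27) = -243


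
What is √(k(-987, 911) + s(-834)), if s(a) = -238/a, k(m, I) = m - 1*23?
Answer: I*√175578267/417 ≈ 31.776*I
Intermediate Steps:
k(m, I) = -23 + m (k(m, I) = m - 23 = -23 + m)
√(k(-987, 911) + s(-834)) = √((-23 - 987) - 238/(-834)) = √(-1010 - 238*(-1/834)) = √(-1010 + 119/417) = √(-421051/417) = I*√175578267/417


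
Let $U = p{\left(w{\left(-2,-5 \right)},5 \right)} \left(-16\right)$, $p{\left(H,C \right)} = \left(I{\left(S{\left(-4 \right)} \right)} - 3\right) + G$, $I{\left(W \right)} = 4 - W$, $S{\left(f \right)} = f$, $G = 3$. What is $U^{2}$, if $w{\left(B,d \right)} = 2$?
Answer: $16384$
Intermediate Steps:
$p{\left(H,C \right)} = 8$ ($p{\left(H,C \right)} = \left(\left(4 - -4\right) - 3\right) + 3 = \left(\left(4 + 4\right) - 3\right) + 3 = \left(8 - 3\right) + 3 = 5 + 3 = 8$)
$U = -128$ ($U = 8 \left(-16\right) = -128$)
$U^{2} = \left(-128\right)^{2} = 16384$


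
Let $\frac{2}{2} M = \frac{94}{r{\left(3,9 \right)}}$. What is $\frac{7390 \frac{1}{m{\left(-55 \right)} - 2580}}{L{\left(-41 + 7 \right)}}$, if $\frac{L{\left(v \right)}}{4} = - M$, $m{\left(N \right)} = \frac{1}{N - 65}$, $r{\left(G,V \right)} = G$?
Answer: $\frac{332550}{14551247} \approx 0.022854$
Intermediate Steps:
$M = \frac{94}{3} \approx 31.333$
$m{\left(N \right)} = \frac{1}{-65 + N}$
$L{\left(v \right)} = - \frac{376}{3}$ ($L{\left(v \right)} = 4 \left(\left(-1\right) \frac{94}{3}\right) = 4 \left(- \frac{94}{3}\right) = - \frac{376}{3}$)
$\frac{7390 \frac{1}{m{\left(-55 \right)} - 2580}}{L{\left(-41 + 7 \right)}} = \frac{7390 \frac{1}{\frac{1}{-65 - 55} - 2580}}{- \frac{376}{3}} = \frac{7390}{\frac{1}{-120} - 2580} \left(- \frac{3}{376}\right) = \frac{7390}{- \frac{1}{120} - 2580} \left(- \frac{3}{376}\right) = \frac{7390}{- \frac{309601}{120}} \left(- \frac{3}{376}\right) = 7390 \left(- \frac{120}{309601}\right) \left(- \frac{3}{376}\right) = \left(- \frac{886800}{309601}\right) \left(- \frac{3}{376}\right) = \frac{332550}{14551247}$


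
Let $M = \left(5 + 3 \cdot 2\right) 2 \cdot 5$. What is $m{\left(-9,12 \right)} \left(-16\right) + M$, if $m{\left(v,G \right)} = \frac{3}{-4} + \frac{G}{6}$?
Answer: $90$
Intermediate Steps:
$M = 110$ ($M = \left(5 + 6\right) 2 \cdot 5 = 11 \cdot 2 \cdot 5 = 22 \cdot 5 = 110$)
$m{\left(v,G \right)} = - \frac{3}{4} + \frac{G}{6}$ ($m{\left(v,G \right)} = 3 \left(- \frac{1}{4}\right) + G \frac{1}{6} = - \frac{3}{4} + \frac{G}{6}$)
$m{\left(-9,12 \right)} \left(-16\right) + M = \left(- \frac{3}{4} + \frac{1}{6} \cdot 12\right) \left(-16\right) + 110 = \left(- \frac{3}{4} + 2\right) \left(-16\right) + 110 = \frac{5}{4} \left(-16\right) + 110 = -20 + 110 = 90$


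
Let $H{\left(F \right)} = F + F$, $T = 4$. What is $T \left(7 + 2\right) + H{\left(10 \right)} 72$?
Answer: $1476$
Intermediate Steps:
$H{\left(F \right)} = 2 F$
$T \left(7 + 2\right) + H{\left(10 \right)} 72 = 4 \left(7 + 2\right) + 2 \cdot 10 \cdot 72 = 4 \cdot 9 + 20 \cdot 72 = 36 + 1440 = 1476$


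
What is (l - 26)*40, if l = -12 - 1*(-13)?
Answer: -1000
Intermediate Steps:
l = 1 (l = -12 + 13 = 1)
(l - 26)*40 = (1 - 26)*40 = -25*40 = -1000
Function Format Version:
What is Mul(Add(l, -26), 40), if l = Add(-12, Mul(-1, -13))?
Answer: -1000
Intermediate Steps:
l = 1 (l = Add(-12, 13) = 1)
Mul(Add(l, -26), 40) = Mul(Add(1, -26), 40) = Mul(-25, 40) = -1000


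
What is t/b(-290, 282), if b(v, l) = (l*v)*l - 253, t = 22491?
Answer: -22491/23062213 ≈ -0.00097523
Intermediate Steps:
b(v, l) = -253 + v*l**2 (b(v, l) = v*l**2 - 253 = -253 + v*l**2)
t/b(-290, 282) = 22491/(-253 - 290*282**2) = 22491/(-253 - 290*79524) = 22491/(-253 - 23061960) = 22491/(-23062213) = 22491*(-1/23062213) = -22491/23062213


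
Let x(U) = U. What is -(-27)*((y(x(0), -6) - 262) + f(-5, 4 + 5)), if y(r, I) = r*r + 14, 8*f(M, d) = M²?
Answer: -52893/8 ≈ -6611.6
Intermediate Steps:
f(M, d) = M²/8
y(r, I) = 14 + r² (y(r, I) = r² + 14 = 14 + r²)
-(-27)*((y(x(0), -6) - 262) + f(-5, 4 + 5)) = -(-27)*(((14 + 0²) - 262) + (⅛)*(-5)²) = -(-27)*(((14 + 0) - 262) + (⅛)*25) = -(-27)*((14 - 262) + 25/8) = -(-27)*(-248 + 25/8) = -(-27)*(-1959)/8 = -1*52893/8 = -52893/8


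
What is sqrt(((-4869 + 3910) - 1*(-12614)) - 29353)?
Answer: I*sqrt(17698) ≈ 133.03*I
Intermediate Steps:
sqrt(((-4869 + 3910) - 1*(-12614)) - 29353) = sqrt((-959 + 12614) - 29353) = sqrt(11655 - 29353) = sqrt(-17698) = I*sqrt(17698)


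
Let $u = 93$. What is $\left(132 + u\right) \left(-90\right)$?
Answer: $-20250$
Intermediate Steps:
$\left(132 + u\right) \left(-90\right) = \left(132 + 93\right) \left(-90\right) = 225 \left(-90\right) = -20250$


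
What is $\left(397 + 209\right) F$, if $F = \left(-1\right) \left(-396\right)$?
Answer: $239976$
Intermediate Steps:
$F = 396$
$\left(397 + 209\right) F = \left(397 + 209\right) 396 = 606 \cdot 396 = 239976$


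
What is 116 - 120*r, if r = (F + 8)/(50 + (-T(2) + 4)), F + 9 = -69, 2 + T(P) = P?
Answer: 2444/9 ≈ 271.56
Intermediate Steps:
T(P) = -2 + P
F = -78 (F = -9 - 69 = -78)
r = -35/27 (r = (-78 + 8)/(50 + (-(-2 + 2) + 4)) = -70/(50 + (-1*0 + 4)) = -70/(50 + (0 + 4)) = -70/(50 + 4) = -70/54 = -70*1/54 = -35/27 ≈ -1.2963)
116 - 120*r = 116 - 120*(-35/27) = 116 + 1400/9 = 2444/9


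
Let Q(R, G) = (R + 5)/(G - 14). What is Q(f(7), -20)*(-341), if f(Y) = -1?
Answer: 682/17 ≈ 40.118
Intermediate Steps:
Q(R, G) = (5 + R)/(-14 + G)
Q(f(7), -20)*(-341) = ((5 - 1)/(-14 - 20))*(-341) = (4/(-34))*(-341) = -1/34*4*(-341) = -2/17*(-341) = 682/17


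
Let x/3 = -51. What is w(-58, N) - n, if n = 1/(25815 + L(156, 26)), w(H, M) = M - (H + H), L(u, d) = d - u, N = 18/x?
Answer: 50599433/436645 ≈ 115.88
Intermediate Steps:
x = -153 (x = 3*(-51) = -153)
N = -2/17 (N = 18/(-153) = 18*(-1/153) = -2/17 ≈ -0.11765)
w(H, M) = M - 2*H
n = 1/25685 (n = 1/(25815 + (26 - 1*156)) = 1/(25815 + (26 - 156)) = 1/(25815 - 130) = 1/25685 ≈ 3.8933e-5)
w(-58, N) - n = (-2/17 - 2*(-58)) - 1*1/25685 = (-2/17 + 116) - 1/25685 = 1970/17 - 1/25685 = 50599433/436645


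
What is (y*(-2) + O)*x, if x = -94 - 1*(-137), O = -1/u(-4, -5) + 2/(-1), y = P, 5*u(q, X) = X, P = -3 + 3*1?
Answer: -43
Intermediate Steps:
P = 0 (P = -3 + 3 = 0)
u(q, X) = X/5
y = 0
O = -1 (O = -1/((⅕)*(-5)) + 2/(-1) = -1/(-1) + 2*(-1) = -1*(-1) - 2 = 1 - 2 = -1)
x = 43 (x = -94 + 137 = 43)
(y*(-2) + O)*x = (0*(-2) - 1)*43 = (0 - 1)*43 = -1*43 = -43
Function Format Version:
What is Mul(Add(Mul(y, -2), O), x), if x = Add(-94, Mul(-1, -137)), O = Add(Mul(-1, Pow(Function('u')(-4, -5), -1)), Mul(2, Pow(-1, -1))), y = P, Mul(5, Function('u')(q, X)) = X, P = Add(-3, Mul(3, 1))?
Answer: -43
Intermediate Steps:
P = 0 (P = Add(-3, 3) = 0)
Function('u')(q, X) = Mul(Rational(1, 5), X)
y = 0
O = -1 (O = Add(Mul(-1, Pow(Mul(Rational(1, 5), -5), -1)), Mul(2, Pow(-1, -1))) = Add(Mul(-1, Pow(-1, -1)), Mul(2, -1)) = Add(Mul(-1, -1), -2) = Add(1, -2) = -1)
x = 43 (x = Add(-94, 137) = 43)
Mul(Add(Mul(y, -2), O), x) = Mul(Add(Mul(0, -2), -1), 43) = Mul(Add(0, -1), 43) = Mul(-1, 43) = -43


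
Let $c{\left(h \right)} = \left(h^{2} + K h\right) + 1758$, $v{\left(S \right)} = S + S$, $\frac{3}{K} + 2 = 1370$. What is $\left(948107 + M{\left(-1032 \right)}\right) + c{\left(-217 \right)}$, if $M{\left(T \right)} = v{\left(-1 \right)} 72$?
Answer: $\frac{454545143}{456} \approx 9.9681 \cdot 10^{5}$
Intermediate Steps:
$K = \frac{1}{456}$ ($K = \frac{3}{-2 + 1370} = \frac{3}{1368} = 3 \cdot \frac{1}{1368} = \frac{1}{456} \approx 0.002193$)
$v{\left(S \right)} = 2 S$
$c{\left(h \right)} = 1758 + h^{2} + \frac{h}{456}$ ($c{\left(h \right)} = \left(h^{2} + \frac{h}{456}\right) + 1758 = 1758 + h^{2} + \frac{h}{456}$)
$M{\left(T \right)} = -144$ ($M{\left(T \right)} = 2 \left(-1\right) 72 = \left(-2\right) 72 = -144$)
$\left(948107 + M{\left(-1032 \right)}\right) + c{\left(-217 \right)} = \left(948107 - 144\right) + \left(1758 + \left(-217\right)^{2} + \frac{1}{456} \left(-217\right)\right) = 947963 + \left(1758 + 47089 - \frac{217}{456}\right) = 947963 + \frac{22274015}{456} = \frac{454545143}{456}$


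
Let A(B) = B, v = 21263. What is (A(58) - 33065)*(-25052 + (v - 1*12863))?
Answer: 549632564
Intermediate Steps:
(A(58) - 33065)*(-25052 + (v - 1*12863)) = (58 - 33065)*(-25052 + (21263 - 1*12863)) = -33007*(-25052 + (21263 - 12863)) = -33007*(-25052 + 8400) = -33007*(-16652) = 549632564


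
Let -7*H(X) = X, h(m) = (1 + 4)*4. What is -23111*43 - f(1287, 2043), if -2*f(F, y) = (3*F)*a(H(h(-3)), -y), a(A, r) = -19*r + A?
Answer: 1035117017/14 ≈ 7.3937e+7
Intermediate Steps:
h(m) = 20 (h(m) = 5*4 = 20)
H(X) = -X/7
a(A, r) = A - 19*r
f(F, y) = -3*F*(-20/7 + 19*y)/2 (f(F, y) = -3*F*(-1/7*20 - (-19)*y)/2 = -3*F*(-20/7 + 19*y)/2)
-23111*43 - f(1287, 2043) = -23111*43 - 3*1287*(20 - 133*2043)/14 = -993773 - 3*1287*(20 - 271719)/14 = -993773 - 3*1287*(-271699)/14 = -993773 - 1*(-1049029839/14) = -993773 + 1049029839/14 = 1035117017/14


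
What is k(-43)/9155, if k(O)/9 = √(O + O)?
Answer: 9*I*√86/9155 ≈ 0.0091166*I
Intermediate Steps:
k(O) = 9*√2*√O (k(O) = 9*√(O + O) = 9*√(2*O) = 9*(√2*√O) = 9*√2*√O)
k(-43)/9155 = (9*√2*√(-43))/9155 = (9*√2*(I*√43))*(1/9155) = (9*I*√86)*(1/9155) = 9*I*√86/9155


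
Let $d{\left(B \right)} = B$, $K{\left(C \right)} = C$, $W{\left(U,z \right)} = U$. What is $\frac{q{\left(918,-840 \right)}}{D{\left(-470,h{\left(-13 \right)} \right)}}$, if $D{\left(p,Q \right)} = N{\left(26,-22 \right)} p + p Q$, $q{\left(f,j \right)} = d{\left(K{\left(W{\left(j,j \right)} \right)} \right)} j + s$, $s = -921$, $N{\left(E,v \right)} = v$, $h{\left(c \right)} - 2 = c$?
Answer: $\frac{234893}{5170} \approx 45.434$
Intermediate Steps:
$h{\left(c \right)} = 2 + c$
$q{\left(f,j \right)} = -921 + j^{2}$ ($q{\left(f,j \right)} = j j - 921 = j^{2} - 921 = -921 + j^{2}$)
$D{\left(p,Q \right)} = - 22 p + Q p$ ($D{\left(p,Q \right)} = - 22 p + p Q = - 22 p + Q p$)
$\frac{q{\left(918,-840 \right)}}{D{\left(-470,h{\left(-13 \right)} \right)}} = \frac{-921 + \left(-840\right)^{2}}{\left(-470\right) \left(-22 + \left(2 - 13\right)\right)} = \frac{-921 + 705600}{\left(-470\right) \left(-22 - 11\right)} = \frac{704679}{\left(-470\right) \left(-33\right)} = \frac{704679}{15510} = 704679 \cdot \frac{1}{15510} = \frac{234893}{5170}$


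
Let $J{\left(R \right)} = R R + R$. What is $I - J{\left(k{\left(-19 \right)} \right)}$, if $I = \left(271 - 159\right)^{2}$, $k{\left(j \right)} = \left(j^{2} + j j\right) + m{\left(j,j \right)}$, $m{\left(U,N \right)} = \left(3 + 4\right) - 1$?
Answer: $-518168$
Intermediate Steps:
$m{\left(U,N \right)} = 6$ ($m{\left(U,N \right)} = 7 - 1 = 6$)
$k{\left(j \right)} = 6 + 2 j^{2}$ ($k{\left(j \right)} = \left(j^{2} + j j\right) + 6 = \left(j^{2} + j^{2}\right) + 6 = 2 j^{2} + 6 = 6 + 2 j^{2}$)
$J{\left(R \right)} = R + R^{2}$ ($J{\left(R \right)} = R^{2} + R = R + R^{2}$)
$I = 12544$ ($I = 112^{2} = 12544$)
$I - J{\left(k{\left(-19 \right)} \right)} = 12544 - \left(6 + 2 \left(-19\right)^{2}\right) \left(1 + \left(6 + 2 \left(-19\right)^{2}\right)\right) = 12544 - \left(6 + 2 \cdot 361\right) \left(1 + \left(6 + 2 \cdot 361\right)\right) = 12544 - \left(6 + 722\right) \left(1 + \left(6 + 722\right)\right) = 12544 - 728 \left(1 + 728\right) = 12544 - 728 \cdot 729 = 12544 - 530712 = -518168$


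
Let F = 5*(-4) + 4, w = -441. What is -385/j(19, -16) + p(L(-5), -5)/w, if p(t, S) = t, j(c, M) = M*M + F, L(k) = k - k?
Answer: -77/48 ≈ -1.6042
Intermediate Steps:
F = -16 (F = -20 + 4 = -16)
L(k) = 0
j(c, M) = -16 + M² (j(c, M) = M*M - 16 = M² - 16 = -16 + M²)
-385/j(19, -16) + p(L(-5), -5)/w = -385/(-16 + (-16)²) + 0/(-441) = -385/(-16 + 256) + 0*(-1/441) = -385/240 + 0 = -385*1/240 + 0 = -77/48 + 0 = -77/48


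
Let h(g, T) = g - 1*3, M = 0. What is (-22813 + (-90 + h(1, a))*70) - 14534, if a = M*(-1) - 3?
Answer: -43787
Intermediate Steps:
a = -3 (a = 0*(-1) - 3 = 0 - 3 = -3)
h(g, T) = -3 + g (h(g, T) = g - 3 = -3 + g)
(-22813 + (-90 + h(1, a))*70) - 14534 = (-22813 + (-90 + (-3 + 1))*70) - 14534 = (-22813 + (-90 - 2)*70) - 14534 = (-22813 - 92*70) - 14534 = (-22813 - 6440) - 14534 = -29253 - 14534 = -43787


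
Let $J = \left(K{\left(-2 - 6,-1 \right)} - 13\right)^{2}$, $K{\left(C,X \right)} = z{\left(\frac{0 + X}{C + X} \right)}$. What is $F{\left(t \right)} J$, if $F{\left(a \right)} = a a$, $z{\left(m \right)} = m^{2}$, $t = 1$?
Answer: $\frac{1106704}{6561} \approx 168.68$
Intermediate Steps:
$F{\left(a \right)} = a^{2}$
$K{\left(C,X \right)} = \frac{X^{2}}{\left(C + X\right)^{2}}$ ($K{\left(C,X \right)} = \left(\frac{0 + X}{C + X}\right)^{2} = \left(\frac{X}{C + X}\right)^{2} = \frac{X^{2}}{\left(C + X\right)^{2}}$)
$J = \frac{1106704}{6561}$ ($J = \left(\frac{\left(-1\right)^{2}}{\left(\left(-2 - 6\right) - 1\right)^{2}} - 13\right)^{2} = \left(1 \frac{1}{\left(\left(-2 - 6\right) - 1\right)^{2}} - 13\right)^{2} = \left(1 \frac{1}{\left(-8 - 1\right)^{2}} - 13\right)^{2} = \left(1 \cdot \frac{1}{81} - 13\right)^{2} = \left(\frac{1}{81} - 13\right)^{2} = \left(- \frac{1052}{81}\right)^{2} = \frac{1106704}{6561} \approx 168.68$)
$F{\left(t \right)} J = 1^{2} \cdot \frac{1106704}{6561} = 1 \cdot \frac{1106704}{6561} = \frac{1106704}{6561}$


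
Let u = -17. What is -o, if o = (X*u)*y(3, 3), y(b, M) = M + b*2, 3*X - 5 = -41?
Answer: -1836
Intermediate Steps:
X = -12 (X = 5/3 + (⅓)*(-41) = 5/3 - 41/3 = -12)
y(b, M) = M + 2*b
o = 1836 (o = (-12*(-17))*(3 + 2*3) = 204*(3 + 6) = 204*9 = 1836)
-o = -1*1836 = -1836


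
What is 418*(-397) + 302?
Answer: -165644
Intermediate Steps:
418*(-397) + 302 = -165946 + 302 = -165644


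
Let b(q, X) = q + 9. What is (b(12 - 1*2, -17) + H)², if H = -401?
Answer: 145924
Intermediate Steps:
b(q, X) = 9 + q
(b(12 - 1*2, -17) + H)² = ((9 + (12 - 1*2)) - 401)² = ((9 + (12 - 2)) - 401)² = ((9 + 10) - 401)² = (19 - 401)² = (-382)² = 145924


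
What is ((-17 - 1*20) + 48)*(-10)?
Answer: -110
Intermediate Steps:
((-17 - 1*20) + 48)*(-10) = ((-17 - 20) + 48)*(-10) = (-37 + 48)*(-10) = 11*(-10) = -110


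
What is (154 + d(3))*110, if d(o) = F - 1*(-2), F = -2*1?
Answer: 16940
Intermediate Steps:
F = -2
d(o) = 0 (d(o) = -2 - 1*(-2) = -2 + 2 = 0)
(154 + d(3))*110 = (154 + 0)*110 = 154*110 = 16940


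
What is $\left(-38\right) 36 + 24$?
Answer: $-1344$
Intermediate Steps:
$\left(-38\right) 36 + 24 = -1368 + 24 = -1344$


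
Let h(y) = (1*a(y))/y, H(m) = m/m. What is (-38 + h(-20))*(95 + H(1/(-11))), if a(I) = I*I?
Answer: -5568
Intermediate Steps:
a(I) = I**2
H(m) = 1
h(y) = y (h(y) = (1*y**2)/y = y**2/y = y)
(-38 + h(-20))*(95 + H(1/(-11))) = (-38 - 20)*(95 + 1) = -58*96 = -5568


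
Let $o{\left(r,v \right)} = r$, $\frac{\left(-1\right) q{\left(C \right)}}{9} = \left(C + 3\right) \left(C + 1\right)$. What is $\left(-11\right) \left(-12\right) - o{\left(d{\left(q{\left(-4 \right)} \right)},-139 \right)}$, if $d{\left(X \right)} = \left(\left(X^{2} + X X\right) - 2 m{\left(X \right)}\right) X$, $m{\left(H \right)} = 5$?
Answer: $39228$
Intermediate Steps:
$q{\left(C \right)} = - 9 \left(1 + C\right) \left(3 + C\right)$ ($q{\left(C \right)} = - 9 \left(C + 3\right) \left(C + 1\right) = - 9 \left(3 + C\right) \left(1 + C\right) = - 9 \left(1 + C\right) \left(3 + C\right)$)
$d{\left(X \right)} = X \left(-10 + 2 X^{2}\right)$ ($d{\left(X \right)} = \left(\left(X^{2} + X X\right) - 10\right) X = \left(\left(X^{2} + X^{2}\right) - 10\right) X = \left(2 X^{2} - 10\right) X = \left(-10 + 2 X^{2}\right) X = X \left(-10 + 2 X^{2}\right)$)
$\left(-11\right) \left(-12\right) - o{\left(d{\left(q{\left(-4 \right)} \right)},-139 \right)} = \left(-11\right) \left(-12\right) - 2 \left(-27 - -144 - 9 \left(-4\right)^{2}\right) \left(-5 + \left(-27 - -144 - 9 \left(-4\right)^{2}\right)^{2}\right) = 132 - 2 \left(-27 + 144 - 144\right) \left(-5 + \left(-27 + 144 - 144\right)^{2}\right) = 132 - 2 \left(-27\right) \left(-5 + \left(-27\right)^{2}\right) = 132 - 2 \left(-27\right) \left(-5 + 729\right) = 132 - 2 \left(-27\right) 724 = 132 - -39096 = 132 + 39096 = 39228$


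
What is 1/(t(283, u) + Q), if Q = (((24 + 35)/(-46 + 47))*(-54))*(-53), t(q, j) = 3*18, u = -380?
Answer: 1/168912 ≈ 5.9202e-6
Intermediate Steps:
t(q, j) = 54
Q = 168858 (Q = ((59/1)*(-54))*(-53) = ((59*1)*(-54))*(-53) = (59*(-54))*(-53) = -3186*(-53) = 168858)
1/(t(283, u) + Q) = 1/(54 + 168858) = 1/168912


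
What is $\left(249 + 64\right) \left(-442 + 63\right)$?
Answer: $-118627$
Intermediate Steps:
$\left(249 + 64\right) \left(-442 + 63\right) = 313 \left(-379\right) = -118627$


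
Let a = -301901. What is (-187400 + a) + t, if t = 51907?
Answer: -437394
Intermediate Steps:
(-187400 + a) + t = (-187400 - 301901) + 51907 = -489301 + 51907 = -437394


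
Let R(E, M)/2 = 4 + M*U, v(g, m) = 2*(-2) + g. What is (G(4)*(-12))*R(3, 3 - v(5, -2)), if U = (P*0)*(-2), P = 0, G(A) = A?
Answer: -384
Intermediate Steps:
U = 0 (U = (0*0)*(-2) = 0*(-2) = 0)
v(g, m) = -4 + g
R(E, M) = 8 (R(E, M) = 2*(4 + M*0) = 2*(4 + 0) = 2*4 = 8)
(G(4)*(-12))*R(3, 3 - v(5, -2)) = (4*(-12))*8 = -48*8 = -384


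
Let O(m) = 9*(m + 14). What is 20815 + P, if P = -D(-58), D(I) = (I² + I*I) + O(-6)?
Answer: 14015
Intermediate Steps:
O(m) = 126 + 9*m (O(m) = 9*(14 + m) = 126 + 9*m)
D(I) = 72 + 2*I² (D(I) = (I² + I*I) + (126 + 9*(-6)) = (I² + I²) + (126 - 54) = 2*I² + 72 = 72 + 2*I²)
P = -6800 (P = -(72 + 2*(-58)²) = -(72 + 2*3364) = -(72 + 6728) = -1*6800 = -6800)
20815 + P = 20815 - 6800 = 14015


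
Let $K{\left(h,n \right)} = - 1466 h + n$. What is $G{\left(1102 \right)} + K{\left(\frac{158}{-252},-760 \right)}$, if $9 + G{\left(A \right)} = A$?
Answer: $\frac{78886}{63} \approx 1252.2$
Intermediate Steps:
$G{\left(A \right)} = -9 + A$
$K{\left(h,n \right)} = n - 1466 h$
$G{\left(1102 \right)} + K{\left(\frac{158}{-252},-760 \right)} = \left(-9 + 1102\right) - \left(760 + 1466 \frac{158}{-252}\right) = 1093 - \left(760 + 1466 \cdot 158 \left(- \frac{1}{252}\right)\right) = 1093 - - \frac{10027}{63} = 1093 + \left(-760 + \frac{57907}{63}\right) = 1093 + \frac{10027}{63} = \frac{78886}{63}$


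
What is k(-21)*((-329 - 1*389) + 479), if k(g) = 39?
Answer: -9321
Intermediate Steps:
k(-21)*((-329 - 1*389) + 479) = 39*((-329 - 1*389) + 479) = 39*((-329 - 389) + 479) = 39*(-718 + 479) = 39*(-239) = -9321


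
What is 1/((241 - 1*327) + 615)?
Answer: 1/529 ≈ 0.0018904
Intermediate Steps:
1/((241 - 1*327) + 615) = 1/((241 - 327) + 615) = 1/(-86 + 615) = 1/529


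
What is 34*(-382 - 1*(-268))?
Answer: -3876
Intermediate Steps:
34*(-382 - 1*(-268)) = 34*(-382 + 268) = 34*(-114) = -3876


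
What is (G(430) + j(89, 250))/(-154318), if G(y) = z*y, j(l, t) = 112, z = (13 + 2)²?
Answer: -2549/4061 ≈ -0.62768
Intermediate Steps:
z = 225 (z = 15² = 225)
G(y) = 225*y
(G(430) + j(89, 250))/(-154318) = (225*430 + 112)/(-154318) = (96750 + 112)*(-1/154318) = 96862*(-1/154318) = -2549/4061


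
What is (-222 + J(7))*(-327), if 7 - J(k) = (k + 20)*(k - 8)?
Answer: 61476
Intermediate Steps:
J(k) = 7 - (-8 + k)*(20 + k) (J(k) = 7 - (k + 20)*(k - 8) = 7 - (20 + k)*(-8 + k) = 7 - (-8 + k)*(20 + k))
(-222 + J(7))*(-327) = (-222 + (167 - 1*7**2 - 12*7))*(-327) = (-222 + (167 - 1*49 - 84))*(-327) = (-222 + (167 - 49 - 84))*(-327) = (-222 + 34)*(-327) = -188*(-327) = 61476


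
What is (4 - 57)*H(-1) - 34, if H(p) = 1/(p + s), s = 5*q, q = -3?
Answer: -491/16 ≈ -30.688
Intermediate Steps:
s = -15 (s = 5*(-3) = -15)
H(p) = 1/(-15 + p) (H(p) = 1/(p - 15) = 1/(-15 + p))
(4 - 57)*H(-1) - 34 = (4 - 57)/(-15 - 1) - 34 = -53/(-16) - 34 = -53*(-1/16) - 34 = 53/16 - 34 = -491/16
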